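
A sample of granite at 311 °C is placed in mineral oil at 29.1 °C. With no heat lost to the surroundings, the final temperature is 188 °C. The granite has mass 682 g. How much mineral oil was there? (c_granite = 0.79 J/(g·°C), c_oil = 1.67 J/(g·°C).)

Heat lost by the granite = heat gained by the oil:
682×0.79×(311 − 188) = m×1.67×(188 − 29.1)
265.36 m = 66270  ⇒  m ≈ 249.7 g

m ≈ 250 g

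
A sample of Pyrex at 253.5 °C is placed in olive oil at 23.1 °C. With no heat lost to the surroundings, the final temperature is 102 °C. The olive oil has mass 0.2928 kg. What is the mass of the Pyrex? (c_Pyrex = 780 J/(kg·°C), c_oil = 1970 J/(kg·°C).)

m ≈ 0.385 kg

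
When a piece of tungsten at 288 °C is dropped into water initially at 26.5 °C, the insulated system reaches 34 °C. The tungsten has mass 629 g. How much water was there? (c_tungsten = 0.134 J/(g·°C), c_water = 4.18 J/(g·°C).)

m ≈ 683 g

Heat lost by the tungsten = heat gained by the water:
629×0.134×(288 − 34) = m×4.18×(34 − 26.5)
31.35 m = 21409  ⇒  m ≈ 682.9 g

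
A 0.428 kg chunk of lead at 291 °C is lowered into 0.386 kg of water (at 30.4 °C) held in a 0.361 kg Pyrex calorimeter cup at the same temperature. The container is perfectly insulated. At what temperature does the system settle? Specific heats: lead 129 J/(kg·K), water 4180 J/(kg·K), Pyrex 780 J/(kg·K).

T_f is the heat-capacity-weighted average of the initial temperatures:
T_f = (55.21·291 + 1613.5·30.4 + 281.58·30.4) / (55.21 + 1613.5 + 281.58)
    = 73677 / 1950.3 ≈ 37.78 °C

T_f ≈ 37.8 °C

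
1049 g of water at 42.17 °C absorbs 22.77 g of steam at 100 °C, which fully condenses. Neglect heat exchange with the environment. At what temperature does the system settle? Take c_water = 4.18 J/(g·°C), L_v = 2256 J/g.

T_f ≈ 54.9 °C

Conservation of energy gives ΣQ = 0:
condense steam: −22.77·2256 = −51369; condensate cools 100→T: 22.77·4.18·(T − 100) = 95.18(T − 100); original water: 4384.8(T − 42.17)
4480 T = 51369 + 9517.9 + 184908 = 245795
T ≈ 54.86 °C (< 100 °C, so full condensation is consistent).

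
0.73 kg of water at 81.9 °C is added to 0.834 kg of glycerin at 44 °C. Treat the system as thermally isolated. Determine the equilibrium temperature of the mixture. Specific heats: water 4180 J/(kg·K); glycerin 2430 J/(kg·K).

T_f ≈ 66.8 °C

|Q_water| = |Q_glycerin|:
0.73*4180*(81.9 − T) = 0.834*2430*(T − 44)
3051.4(81.9 − T) = 2026.6(T − 44)
5078 T = 339081  ⇒  T ≈ 66.77 °C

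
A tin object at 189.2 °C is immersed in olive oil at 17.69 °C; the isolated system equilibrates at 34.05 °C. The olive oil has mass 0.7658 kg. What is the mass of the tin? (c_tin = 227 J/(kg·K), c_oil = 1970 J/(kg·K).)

m ≈ 0.701 kg

Heat lost by the tin = heat gained by the oil:
m·227·(189.2 − 34.05) = 0.7658·1970·(34.05 − 17.69)
35219 m = 24681  ⇒  m ≈ 0.7008 kg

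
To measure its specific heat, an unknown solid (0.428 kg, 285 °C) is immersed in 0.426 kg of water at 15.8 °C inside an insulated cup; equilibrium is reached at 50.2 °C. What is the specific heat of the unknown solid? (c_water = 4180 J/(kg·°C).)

c ≈ 610 J/(kg·°C)

Net heat exchanged in the isolated system is zero:
0.428·c·(50.2 − 285) + 0.426·4180·(50.2 − 15.8) = 0
-100.49 c = -61255
c = -61255/-100.49 ≈ 609.5 J/(kg·°C)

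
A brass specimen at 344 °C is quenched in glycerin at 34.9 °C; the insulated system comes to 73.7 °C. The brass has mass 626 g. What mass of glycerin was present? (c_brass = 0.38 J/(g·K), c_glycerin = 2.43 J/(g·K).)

m ≈ 682 g

Heat lost by the brass = heat gained by the glycerin:
626·0.38·(344 − 73.7) = m·2.43·(73.7 − 34.9)
94.28 m = 64299  ⇒  m ≈ 682 g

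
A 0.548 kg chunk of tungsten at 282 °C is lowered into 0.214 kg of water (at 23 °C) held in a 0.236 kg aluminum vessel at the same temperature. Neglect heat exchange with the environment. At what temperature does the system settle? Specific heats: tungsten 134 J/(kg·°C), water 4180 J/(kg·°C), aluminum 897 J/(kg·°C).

Conservation of energy gives ΣQ = 0:
0.548·134·(T − 282) + 0.214·4180·(T − 23) + 0.236·897·(T − 23) = 0
73.43(T − 282) + 894.52(T − 23) + 211.69(T − 23) = 0
1179.6 T = 46151
T = 46151/1179.6 ≈ 39.12 °C

T_f ≈ 39.1 °C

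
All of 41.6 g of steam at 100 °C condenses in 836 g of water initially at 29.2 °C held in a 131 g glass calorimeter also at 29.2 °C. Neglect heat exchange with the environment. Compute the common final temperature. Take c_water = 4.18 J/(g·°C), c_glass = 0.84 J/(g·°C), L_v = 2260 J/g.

T_f ≈ 57.3 °C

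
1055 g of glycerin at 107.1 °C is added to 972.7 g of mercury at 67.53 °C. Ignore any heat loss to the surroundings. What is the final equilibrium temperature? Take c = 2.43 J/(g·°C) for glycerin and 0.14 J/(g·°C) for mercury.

T_f ≈ 105.1 °C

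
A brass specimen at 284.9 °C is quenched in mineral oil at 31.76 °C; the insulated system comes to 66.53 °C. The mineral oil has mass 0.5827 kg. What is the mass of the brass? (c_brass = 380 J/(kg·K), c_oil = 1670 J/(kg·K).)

Setting the total heat transfer to zero:
m×380×(66.53 − 284.9) + 0.5827×1670×(66.53 − 31.76) = 0
-82981 m = -33835
m = -33835/-82981 ≈ 0.4077 kg

m ≈ 0.408 kg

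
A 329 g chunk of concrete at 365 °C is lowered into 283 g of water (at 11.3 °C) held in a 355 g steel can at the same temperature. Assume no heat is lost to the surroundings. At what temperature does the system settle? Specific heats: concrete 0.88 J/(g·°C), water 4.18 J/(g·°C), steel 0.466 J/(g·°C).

Heat gained plus heat lost sum to zero:
329·0.88·(T − 365) + 283·4.18·(T − 11.3) + 355·0.466·(T − 11.3) = 0
1637.9 T = 120911
T = 120911/1637.9 ≈ 73.82 °C

T_f ≈ 73.8 °C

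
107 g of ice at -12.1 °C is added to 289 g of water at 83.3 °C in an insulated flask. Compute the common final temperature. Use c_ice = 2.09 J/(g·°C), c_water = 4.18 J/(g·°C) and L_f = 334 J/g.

T_f ≈ 37.6 °C

Sum of m c ΔT and latent-heat terms is zero:
ice -12.1→0 °C: 107×2.09×12.1 = 2705.9
  melt ice: 107×334 = 35738
  meltwater 0→T: 107×4.18×T = 447.26 T
  water: 1208(T − 83.3)
1655.3 T = 100628 − 38444 = 62184
T ≈ 37.57 °C (positive, so assuming full melt was valid).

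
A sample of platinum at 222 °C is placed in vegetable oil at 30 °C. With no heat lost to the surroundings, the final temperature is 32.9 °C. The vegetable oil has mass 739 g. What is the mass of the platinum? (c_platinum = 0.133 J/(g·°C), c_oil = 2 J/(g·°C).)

Heat lost by the platinum = heat gained by the oil:
m×0.133×(222 − 32.9) = 739×2×(32.9 − 30)
25.15 m = 4286.2  ⇒  m ≈ 170.4 g

m ≈ 170 g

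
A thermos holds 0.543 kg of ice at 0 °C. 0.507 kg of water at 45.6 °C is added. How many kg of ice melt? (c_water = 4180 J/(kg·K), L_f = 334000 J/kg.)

m_melted ≈ 0.289 kg

Water can give up m c ΔT = 0.507×4180×45.6 = 96638 J before reaching 0 °C.
To melt every bit of ice: 0.543×334000 = 181362 J.
96638 J < 181362 J, so only part of the ice melts and the system sits at 0 °C.
Mass melted = 96638/334000 ≈ 0.2893 kg.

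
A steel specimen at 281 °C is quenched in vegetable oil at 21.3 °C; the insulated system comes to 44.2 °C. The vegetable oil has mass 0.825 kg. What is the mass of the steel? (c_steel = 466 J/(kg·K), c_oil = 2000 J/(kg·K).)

m ≈ 0.342 kg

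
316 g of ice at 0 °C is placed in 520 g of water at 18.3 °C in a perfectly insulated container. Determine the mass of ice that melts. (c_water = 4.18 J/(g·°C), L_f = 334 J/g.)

m_melted ≈ 119 g

Water can give up m c ΔT = 520·4.18·18.3 = 39777 J before reaching 0 °C.
To melt every bit of ice: 316·334 = 105544 J.
39777 J < 105544 J, so only part of the ice melts and the system sits at 0 °C.
Mass melted = 39777/334 ≈ 119.1 g.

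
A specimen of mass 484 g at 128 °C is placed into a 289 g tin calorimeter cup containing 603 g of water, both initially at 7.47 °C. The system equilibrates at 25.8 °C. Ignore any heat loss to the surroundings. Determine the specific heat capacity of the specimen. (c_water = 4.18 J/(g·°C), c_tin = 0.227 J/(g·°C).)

Let T be the final temperature. ΣQ_i = 0:
484×c×(25.8 − 128) + 603×4.18×(25.8 − 7.47) + 289×0.227×(25.8 − 7.47) = 0
-49465 c = -47404
c = -47404/-49465 ≈ 0.9583 J/(g·°C)

c ≈ 0.958 J/(g·°C)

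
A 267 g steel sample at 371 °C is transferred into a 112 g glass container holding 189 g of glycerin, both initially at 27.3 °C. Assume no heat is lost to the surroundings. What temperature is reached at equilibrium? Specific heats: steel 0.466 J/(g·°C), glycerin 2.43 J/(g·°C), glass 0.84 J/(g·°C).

Energy conservation, ΣQ = 0:
267·0.466·(T − 371) + 189·2.43·(T − 27.3) + 112·0.84·(T − 27.3) = 0
124.42(T − 371) + 459.27(T − 27.3) + 94.08(T − 27.3) = 0
(124.42 + 459.27 + 94.08) T = 124.42·371 + 459.27·27.3 + 94.08·27.3
T = 61267/677.77 ≈ 90.39 °C

T_f ≈ 90.4 °C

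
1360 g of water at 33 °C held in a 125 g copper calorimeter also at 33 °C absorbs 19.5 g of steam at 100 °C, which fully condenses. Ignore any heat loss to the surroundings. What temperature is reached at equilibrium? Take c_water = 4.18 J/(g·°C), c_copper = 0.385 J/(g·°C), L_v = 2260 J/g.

Energy conservation, ΣQ = 0:
condense steam: −19.5×2260 = −44070
  condensed water 100 °C→T: 81.51(T − 100)
  original water: 5684.8(T − 33)
  cup: 48.12(T − 33)
5814.4 T = 44070 + 8151 + 189187 = 241408
T ≈ 41.52 °C — below 100 °C, confirming all the steam condensed.

T_f ≈ 41.5 °C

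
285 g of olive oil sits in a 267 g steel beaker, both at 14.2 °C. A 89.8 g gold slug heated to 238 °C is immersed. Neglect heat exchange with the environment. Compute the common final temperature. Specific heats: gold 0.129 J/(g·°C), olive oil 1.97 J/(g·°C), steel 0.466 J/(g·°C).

Setting the total heat transfer to zero:
89.8×0.129×(T − 238) + 285×1.97×(T − 14.2) + 267×0.466×(T − 14.2) = 0
697.46 T = 12496
T = 12496 / 697.46 = 17.9 °C

T_f ≈ 17.9 °C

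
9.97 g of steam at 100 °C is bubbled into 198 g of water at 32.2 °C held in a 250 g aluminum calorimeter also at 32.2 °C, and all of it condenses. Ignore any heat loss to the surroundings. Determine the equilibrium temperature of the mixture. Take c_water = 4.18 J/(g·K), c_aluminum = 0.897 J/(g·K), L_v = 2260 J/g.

Net heat exchanged in the isolated system is zero:
condense steam: −9.97·2260 = −22532
  condensed water 100 °C→T: 41.67(T − 100)
  original water: 827.64(T − 32.2)
  cup: 224.25(T − 32.2)
1093.6 T = 22532 + 4167.5 + 33871 = 60571
T ≈ 55.39 °C, under the boiling point, so the assumption holds.

T_f ≈ 55.4 °C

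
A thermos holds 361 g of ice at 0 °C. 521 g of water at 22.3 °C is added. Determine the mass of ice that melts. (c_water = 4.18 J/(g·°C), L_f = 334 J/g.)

m_melted ≈ 145 g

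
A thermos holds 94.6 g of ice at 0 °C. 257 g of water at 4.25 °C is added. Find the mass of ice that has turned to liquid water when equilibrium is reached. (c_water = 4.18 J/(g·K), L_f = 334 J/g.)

m_melted ≈ 13.7 g

Water can give up m c ΔT = 257×4.18×4.25 = 4565.6 J before reaching 0 °C.
Fully melting the ice requires m_ice L_f = 94.6×334 = 31596 J.
Since 4565.6 < 31596 J, not all the ice melts; equilibrium is at 0 °C.
Mass melted = 4565.6/334 ≈ 13.67 g.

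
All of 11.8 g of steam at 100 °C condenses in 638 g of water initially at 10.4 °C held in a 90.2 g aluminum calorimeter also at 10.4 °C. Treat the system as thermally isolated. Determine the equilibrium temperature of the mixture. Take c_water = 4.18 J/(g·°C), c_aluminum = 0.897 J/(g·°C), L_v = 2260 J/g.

T_f ≈ 21.5 °C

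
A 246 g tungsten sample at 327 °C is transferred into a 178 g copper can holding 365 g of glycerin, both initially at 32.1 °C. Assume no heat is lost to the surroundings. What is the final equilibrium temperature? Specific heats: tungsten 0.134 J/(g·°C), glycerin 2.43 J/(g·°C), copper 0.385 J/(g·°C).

T_f ≈ 41.9 °C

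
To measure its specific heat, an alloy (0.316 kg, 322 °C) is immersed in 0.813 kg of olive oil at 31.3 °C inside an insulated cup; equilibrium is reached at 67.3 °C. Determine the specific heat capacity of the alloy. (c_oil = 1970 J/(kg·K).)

c ≈ 716 J/(kg·K)

Heat lost by the alloy = heat gained by the oil:
0.316·c·(322 − 67.3) = 0.813·1970·(67.3 − 31.3)
80.49 c = 57658  ⇒  c ≈ 716.4 J/(kg·K)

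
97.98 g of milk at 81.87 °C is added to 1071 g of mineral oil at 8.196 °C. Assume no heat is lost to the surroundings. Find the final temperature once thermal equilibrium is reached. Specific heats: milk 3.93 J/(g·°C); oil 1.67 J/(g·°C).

T_f ≈ 21.2 °C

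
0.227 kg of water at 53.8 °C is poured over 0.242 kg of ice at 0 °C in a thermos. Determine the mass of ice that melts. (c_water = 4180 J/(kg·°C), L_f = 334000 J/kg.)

Heat available from the water dropping to 0 °C: 0.227·4180·53.8 = 51049 J.
Melting all 0.242 kg of ice would need 0.242·334000 = 80828 J.
Since 51049 < 80828 J, not all the ice melts; equilibrium is at 0 °C.
Mass melted = 51049/334000 ≈ 0.1528 kg.

m_melted ≈ 0.153 kg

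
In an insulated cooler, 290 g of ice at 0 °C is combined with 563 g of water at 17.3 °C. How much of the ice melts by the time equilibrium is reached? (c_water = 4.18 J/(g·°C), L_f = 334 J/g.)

Heat available from the water dropping to 0 °C: 563·4.18·17.3 = 40713 J.
To melt every bit of ice: 290·334 = 96860 J.
40713 J < 96860 J, so only part of the ice melts and the system sits at 0 °C.
m_melted·334 = 40713  ⇒  m_melted ≈ 121.9 g.

m_melted ≈ 122 g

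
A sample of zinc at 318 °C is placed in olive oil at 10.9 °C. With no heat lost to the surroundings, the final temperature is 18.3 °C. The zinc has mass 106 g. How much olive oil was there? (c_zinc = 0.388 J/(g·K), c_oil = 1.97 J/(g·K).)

m ≈ 846 g

Net heat exchanged in the isolated system is zero:
106·0.388·(18.3 − 318) + m·1.97·(18.3 − 10.9) = 0
14.58 m = 12326
m = 12326/14.58 ≈ 845.5 g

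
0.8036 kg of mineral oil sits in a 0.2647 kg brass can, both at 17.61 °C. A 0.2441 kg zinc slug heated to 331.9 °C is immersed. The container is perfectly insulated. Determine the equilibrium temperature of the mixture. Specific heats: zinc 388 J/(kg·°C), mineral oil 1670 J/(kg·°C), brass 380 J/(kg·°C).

Setting the total heat transfer to zero:
0.2441×388×(T − 331.9) + 0.8036×1670×(T − 17.61) + 0.2647×380×(T − 17.61) = 0
94.71(T − 331.9) + 1342(T − 17.61) + 100.59(T − 17.61) = 0
1537.3 T = 56839
T ≈ 36.97 °C

T_f ≈ 37.0 °C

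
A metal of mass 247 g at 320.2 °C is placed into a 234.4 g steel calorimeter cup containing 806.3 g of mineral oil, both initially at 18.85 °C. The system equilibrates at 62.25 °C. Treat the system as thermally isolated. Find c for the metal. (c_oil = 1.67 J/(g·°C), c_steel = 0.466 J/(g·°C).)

Energy conservation, ΣQ = 0:
247×c×(62.25 − 320.2) + 806.3×1.67×(62.25 − 18.85) + 234.4×0.466×(62.25 − 18.85) = 0
-63714 c = -63180
c = -63180/-63714 ≈ 0.9916 J/(g·°C)

c ≈ 0.992 J/(g·°C)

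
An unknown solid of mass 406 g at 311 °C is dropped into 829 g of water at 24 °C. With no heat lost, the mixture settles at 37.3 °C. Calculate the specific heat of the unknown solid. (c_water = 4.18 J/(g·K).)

c ≈ 0.415 J/(g·K)

Let T be the final temperature. ΣQ_i = 0:
406×c×(37.3 − 311) + 829×4.18×(37.3 − 24) = 0
-111122 c = -46087
c = -46087/-111122 ≈ 0.4147 J/(g·K)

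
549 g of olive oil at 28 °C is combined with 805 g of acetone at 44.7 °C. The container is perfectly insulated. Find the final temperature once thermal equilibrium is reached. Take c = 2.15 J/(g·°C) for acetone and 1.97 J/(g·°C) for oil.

T_f ≈ 38.3 °C

Conservation of energy gives ΣQ = 0:
805·2.15·(T − 44.7) + 549·1.97·(T − 28) = 0
(1730.8 + 1081.5) T = 1730.8·44.7 + 1081.5·28
T ≈ 38.28 °C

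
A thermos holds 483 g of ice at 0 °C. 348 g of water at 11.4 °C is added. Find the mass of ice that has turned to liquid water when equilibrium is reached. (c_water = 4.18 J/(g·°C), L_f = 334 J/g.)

m_melted ≈ 49.6 g

Heat available from the water dropping to 0 °C: 348·4.18·11.4 = 16583 J.
To melt every bit of ice: 483·334 = 161322 J.
16583 J < 161322 J, so only part of the ice melts and the system sits at 0 °C.
Mass melted = 16583/334 ≈ 49.65 g.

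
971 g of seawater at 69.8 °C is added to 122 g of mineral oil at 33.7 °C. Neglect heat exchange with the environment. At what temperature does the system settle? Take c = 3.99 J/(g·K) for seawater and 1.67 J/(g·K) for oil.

T_f ≈ 68.0 °C

With ΣQ=0 the equilibrium temperature is the m·c-weighted mean:
T_f = (3874.3×69.8 + 203.74×33.7) / (3874.3 + 203.74)
    = 277291 / 4078 ≈ 68.00 °C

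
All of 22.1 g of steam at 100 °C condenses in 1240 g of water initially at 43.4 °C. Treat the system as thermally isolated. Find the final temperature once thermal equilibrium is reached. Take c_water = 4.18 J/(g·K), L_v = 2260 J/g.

Setting the total heat transfer to zero:
steam→water at 100 °C releases m L_v = 22.1×2260 = 49946; condensed water 100 °C→T: 92.38(T − 100); original water: 5183.2(T − 43.4)
5275.6 T = 49946 + 9237.8 + 224951 = 284135
T ≈ 53.86 °C — below 100 °C, confirming all the steam condensed.

T_f ≈ 53.9 °C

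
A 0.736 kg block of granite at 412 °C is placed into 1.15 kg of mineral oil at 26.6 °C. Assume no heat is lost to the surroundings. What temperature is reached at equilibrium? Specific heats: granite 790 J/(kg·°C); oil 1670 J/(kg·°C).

T_f ≈ 116.2 °C

Energy conservation, ΣQ = 0:
0.736·790·(T − 412) + 1.15·1670·(T − 26.6) = 0
(581.44 + 1920.5) T = 581.44·412 + 1920.5·26.6
T = 290639/2501.9 ≈ 116.17 °C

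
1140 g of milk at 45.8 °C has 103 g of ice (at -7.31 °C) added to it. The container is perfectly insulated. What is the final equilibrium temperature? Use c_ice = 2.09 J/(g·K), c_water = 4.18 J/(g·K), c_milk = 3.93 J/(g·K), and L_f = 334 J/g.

Conservation of energy gives ΣQ = 0:
ice -7.31→0 °C: 103·2.09·7.31 = 1573.6
  latent heat to melt: 103·334 = 34402
  meltwater 0→T: 103·4.18·T = 430.54 T
  milk: 4480.2(T − 45.8)
4910.7 T = 205193 − 35976 = 169218
T ≈ 34.46 °C (positive, so assuming full melt was valid).

T_f ≈ 34.5 °C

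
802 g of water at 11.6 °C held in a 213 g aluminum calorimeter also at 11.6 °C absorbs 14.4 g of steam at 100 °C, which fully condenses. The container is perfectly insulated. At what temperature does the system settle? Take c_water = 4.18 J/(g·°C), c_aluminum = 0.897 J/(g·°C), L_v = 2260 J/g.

Energy balance with sensible and latent terms:
condense steam: −14.4·2260 = −32544; condensate cools 100→T: 14.4·4.18·(T − 100) = 60.19(T − 100); original water: 3352.4(T − 11.6); aluminum cup: 213·0.897·(T − 11.6) = 191.06(T − 11.6)
3603.6 T = 32544 + 6019.2 + 41104 = 79667
T ≈ 22.11 °C, under the boiling point, so the assumption holds.

T_f ≈ 22.1 °C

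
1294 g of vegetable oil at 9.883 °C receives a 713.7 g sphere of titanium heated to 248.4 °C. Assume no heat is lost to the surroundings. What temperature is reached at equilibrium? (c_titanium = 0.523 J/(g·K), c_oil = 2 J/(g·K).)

T_f is the heat-capacity-weighted average of the initial temperatures:
T_f = (373.27·248.4 + 2588·9.883) / (373.27 + 2588)
    = 118296 / 2961.3 ≈ 39.95 °C

T_f ≈ 39.9 °C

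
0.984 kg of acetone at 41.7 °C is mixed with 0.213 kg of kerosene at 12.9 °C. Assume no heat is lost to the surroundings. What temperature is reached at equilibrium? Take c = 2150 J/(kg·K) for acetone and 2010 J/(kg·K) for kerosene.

T_f ≈ 36.9 °C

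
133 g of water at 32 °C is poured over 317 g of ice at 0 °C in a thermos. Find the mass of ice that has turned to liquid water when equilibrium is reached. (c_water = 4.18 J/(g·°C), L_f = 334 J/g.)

m_melted ≈ 53.3 g

Heat available from the water dropping to 0 °C: 133×4.18×32 = 17790 J.
To melt every bit of ice: 317×334 = 105878 J.
17790 J < 105878 J, so only part of the ice melts and the system sits at 0 °C.
Mass melted = 17790/334 ≈ 53.26 g.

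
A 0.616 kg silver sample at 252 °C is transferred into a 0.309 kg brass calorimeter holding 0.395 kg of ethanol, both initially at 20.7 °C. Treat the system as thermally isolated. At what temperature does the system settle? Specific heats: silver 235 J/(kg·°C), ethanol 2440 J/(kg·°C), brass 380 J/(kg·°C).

T_f ≈ 48.0 °C

Taking heat into each body as positive, Σ m c ΔT = 0:
0.616×235×(T − 252) + 0.395×2440×(T − 20.7) + 0.309×380×(T − 20.7) = 0
144.76(T − 252) + 963.8(T − 20.7) + 117.42(T − 20.7) = 0
1226 T = 58861
T = 58861 / 1226 = 48 °C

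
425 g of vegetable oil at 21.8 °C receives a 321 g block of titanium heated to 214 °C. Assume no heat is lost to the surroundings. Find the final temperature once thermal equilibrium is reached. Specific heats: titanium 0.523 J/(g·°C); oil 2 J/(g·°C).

T_f ≈ 53.5 °C

Conservation of energy gives ΣQ = 0:
321·0.523·(T − 214) + 425·2·(T − 21.8) = 0
(167.88 + 850) T = 167.88·214 + 850·21.8
T = 54457/1017.9 ≈ 53.50 °C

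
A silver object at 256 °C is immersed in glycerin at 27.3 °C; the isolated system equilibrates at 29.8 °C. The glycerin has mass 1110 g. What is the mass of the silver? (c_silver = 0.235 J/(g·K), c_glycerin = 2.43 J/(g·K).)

m ≈ 127 g

|Q_silver| = |Q_glycerin|:
m×0.235×(256 − 29.8) = 1110×2.43×(29.8 − 27.3)
53.16 m = 6743.2  ⇒  m ≈ 126.9 g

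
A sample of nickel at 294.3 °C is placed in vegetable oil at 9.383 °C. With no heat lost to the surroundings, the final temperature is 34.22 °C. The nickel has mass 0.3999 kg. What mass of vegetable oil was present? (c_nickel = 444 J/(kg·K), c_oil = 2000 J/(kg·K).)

Heat lost by the nickel = heat gained by the oil:
0.3999·444·(294.3 − 34.22) = m·2000·(34.22 − 9.383)
49674 m = 46179  ⇒  m ≈ 0.9296 kg

m ≈ 0.93 kg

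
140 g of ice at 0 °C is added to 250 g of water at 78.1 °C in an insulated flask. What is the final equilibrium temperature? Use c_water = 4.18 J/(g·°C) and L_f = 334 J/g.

T_f ≈ 21.4 °C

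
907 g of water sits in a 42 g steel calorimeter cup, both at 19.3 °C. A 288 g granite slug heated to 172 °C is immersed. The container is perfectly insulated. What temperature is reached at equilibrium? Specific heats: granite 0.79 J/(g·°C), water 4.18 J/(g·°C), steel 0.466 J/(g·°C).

Let T be the final temperature. ΣQ_i = 0:
288×0.79×(T − 172) + 907×4.18×(T − 19.3) + 42×0.466×(T − 19.3) = 0
(227.52 + 3791.3 + 19.57) T = 227.52×172 + 3791.3×19.3 + 19.57×19.3
T = 112682/4038.4 ≈ 27.90 °C

T_f ≈ 27.9 °C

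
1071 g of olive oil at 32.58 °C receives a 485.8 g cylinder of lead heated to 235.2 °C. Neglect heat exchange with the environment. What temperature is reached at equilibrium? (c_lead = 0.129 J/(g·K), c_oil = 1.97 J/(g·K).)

With ΣQ=0 the equilibrium temperature is the m·c-weighted mean:
T_f = (62.67·235.2 + 2109.9·32.58) / (62.67 + 2109.9)
    = 83479 / 2172.5 ≈ 38.42 °C

T_f ≈ 38.4 °C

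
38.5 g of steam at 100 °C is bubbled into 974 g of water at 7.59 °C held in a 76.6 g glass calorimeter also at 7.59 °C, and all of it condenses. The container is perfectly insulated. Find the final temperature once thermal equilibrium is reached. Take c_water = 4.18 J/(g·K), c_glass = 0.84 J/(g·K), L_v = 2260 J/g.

Sum of m c ΔT and latent-heat terms is zero:
condense steam: −38.5×2260 = −87010; condensate cools 100→T: 38.5×4.18×(T − 100) = 160.93(T − 100); original water: 4071.3(T − 7.59); cup: 64.34(T − 7.59)
4296.6 T = 87010 + 16093 + 31390 = 134493
T ≈ 31.30 °C — below 100 °C, confirming all the steam condensed.

T_f ≈ 31.3 °C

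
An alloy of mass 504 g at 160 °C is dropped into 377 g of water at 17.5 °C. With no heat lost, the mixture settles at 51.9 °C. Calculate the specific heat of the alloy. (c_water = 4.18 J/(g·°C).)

Taking heat into each body as positive, Σ m c ΔT = 0:
504·c·(51.9 − 160) + 377·4.18·(51.9 − 17.5) = 0
-54482 c = -54210
c = -54210/-54482 ≈ 0.995 J/(g·°C)

c ≈ 0.995 J/(g·°C)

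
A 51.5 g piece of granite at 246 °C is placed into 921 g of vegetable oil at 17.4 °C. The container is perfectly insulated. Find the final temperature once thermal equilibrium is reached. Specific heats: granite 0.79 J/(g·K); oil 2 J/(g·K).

T_f ≈ 22.3 °C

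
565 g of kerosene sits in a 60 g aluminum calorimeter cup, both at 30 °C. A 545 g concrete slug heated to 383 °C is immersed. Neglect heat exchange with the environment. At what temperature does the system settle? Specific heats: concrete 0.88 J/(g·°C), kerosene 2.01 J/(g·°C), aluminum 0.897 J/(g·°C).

T_f ≈ 131.4 °C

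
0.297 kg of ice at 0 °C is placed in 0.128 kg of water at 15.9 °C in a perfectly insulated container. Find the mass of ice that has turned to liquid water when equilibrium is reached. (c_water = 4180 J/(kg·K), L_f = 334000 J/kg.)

m_melted ≈ 0.0255 kg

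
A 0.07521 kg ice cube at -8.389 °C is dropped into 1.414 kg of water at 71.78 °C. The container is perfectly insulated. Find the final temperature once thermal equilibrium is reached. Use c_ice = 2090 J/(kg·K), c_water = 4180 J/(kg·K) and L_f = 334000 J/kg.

T_f ≈ 63.9 °C

Let T be the final temperature. ΣQ_i = 0:
ice -8.389→0 °C: 0.07521·2090·8.389 = 1318.7
  fusion: m_ice L_f = 0.07521·334000 = 25120
  warm the meltwater: 314.38 T
  water: 5910.5(T − 71.78)
6224.9 T = 424257 − 26439 = 397818
T ≈ 63.91 °C (positive, so assuming full melt was valid).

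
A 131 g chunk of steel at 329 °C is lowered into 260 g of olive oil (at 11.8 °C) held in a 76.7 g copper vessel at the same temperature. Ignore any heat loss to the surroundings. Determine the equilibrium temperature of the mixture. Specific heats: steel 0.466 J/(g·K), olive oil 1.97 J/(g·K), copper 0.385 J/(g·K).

T_f ≈ 43.9 °C

Setting the total heat transfer to zero:
131×0.466×(T − 329) + 260×1.97×(T − 11.8) + 76.7×0.385×(T − 11.8) = 0
61.05(T − 329) + 512.2(T − 11.8) + 29.53(T − 11.8) = 0
602.78 T = 26477
T = 26477 / 602.78 = 43.9 °C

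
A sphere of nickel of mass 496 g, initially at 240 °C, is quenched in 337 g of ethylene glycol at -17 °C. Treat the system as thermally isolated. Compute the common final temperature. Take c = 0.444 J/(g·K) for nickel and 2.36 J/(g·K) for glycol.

T_f ≈ 38.7 °C

T_f is the heat-capacity-weighted average of the initial temperatures:
T_f = (220.22×240 + 795.32×(-17)) / (220.22 + 795.32)
    = 39333 / 1015.5 ≈ 38.73 °C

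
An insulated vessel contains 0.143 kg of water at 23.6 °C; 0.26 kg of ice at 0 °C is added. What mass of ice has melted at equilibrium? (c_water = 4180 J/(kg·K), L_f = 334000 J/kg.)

m_melted ≈ 0.0422 kg

Water can give up m c ΔT = 0.143·4180·23.6 = 14107 J before reaching 0 °C.
Melting all 0.26 kg of ice would need 0.26·334000 = 86840 J.
14107 J < 86840 J, so only part of the ice melts and the system sits at 0 °C.
Mass melted = 14107/334000 ≈ 0.04224 kg.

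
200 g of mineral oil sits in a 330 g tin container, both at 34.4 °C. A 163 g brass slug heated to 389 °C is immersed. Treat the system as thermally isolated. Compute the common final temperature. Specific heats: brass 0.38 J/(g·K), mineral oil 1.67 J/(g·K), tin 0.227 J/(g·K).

Net heat exchanged in the isolated system is zero:
163·0.38·(T − 389) + 200·1.67·(T − 34.4) + 330·0.227·(T − 34.4) = 0
61.94(T − 389) + 334(T − 34.4) + 74.91(T − 34.4) = 0
470.85 T = 38161
T = 38161 / 470.85 = 81 °C

T_f ≈ 81.0 °C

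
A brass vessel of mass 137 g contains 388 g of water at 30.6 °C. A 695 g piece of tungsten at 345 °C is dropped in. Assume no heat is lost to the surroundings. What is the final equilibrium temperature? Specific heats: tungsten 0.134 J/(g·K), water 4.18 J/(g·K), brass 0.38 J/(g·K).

T_f is the heat-capacity-weighted average of the initial temperatures:
T_f = (93.13*345 + 1621.8*30.6 + 52.06*30.6) / (93.13 + 1621.8 + 52.06)
    = 83351 / 1767 ≈ 47.17 °C

T_f ≈ 47.2 °C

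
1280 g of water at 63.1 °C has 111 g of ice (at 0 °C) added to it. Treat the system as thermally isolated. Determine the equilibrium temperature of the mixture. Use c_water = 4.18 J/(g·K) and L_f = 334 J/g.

T_f ≈ 51.7 °C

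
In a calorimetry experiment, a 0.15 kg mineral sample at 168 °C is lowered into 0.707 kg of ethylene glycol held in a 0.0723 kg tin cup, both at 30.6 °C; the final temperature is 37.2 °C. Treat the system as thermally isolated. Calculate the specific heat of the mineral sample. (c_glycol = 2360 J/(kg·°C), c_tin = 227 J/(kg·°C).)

Energy conservation, ΣQ = 0:
0.15·c·(37.2 − 168) + 0.707·2360·(37.2 − 30.6) + 0.0723·227·(37.2 − 30.6) = 0
-19.62 c = -11121
c = -11121/-19.62 ≈ 566.8 J/(kg·°C)

c ≈ 567 J/(kg·°C)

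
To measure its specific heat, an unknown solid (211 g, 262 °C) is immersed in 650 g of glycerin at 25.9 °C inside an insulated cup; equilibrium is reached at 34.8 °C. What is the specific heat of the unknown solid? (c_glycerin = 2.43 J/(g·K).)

c ≈ 0.293 J/(g·K)

m_s c (T_s − T_f) = m_glycerin c_glycerin (T_f − T_0):
211·c·(262 − 34.8) = 650·2.43·(34.8 − 25.9)
47939 c = 14058  ⇒  c ≈ 0.2932 J/(g·K)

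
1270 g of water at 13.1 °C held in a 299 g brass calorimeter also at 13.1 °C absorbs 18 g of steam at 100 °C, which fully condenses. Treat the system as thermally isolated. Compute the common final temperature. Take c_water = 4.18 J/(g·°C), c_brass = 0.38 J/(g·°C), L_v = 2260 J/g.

T_f ≈ 21.7 °C

Net heat exchanged in the isolated system is zero:
latent heat released on condensation: 18·2260 = 40680; condensed water 100 °C→T: 75.24(T − 100); original water: 5308.6(T − 13.1); cup: 113.62(T − 13.1)
5497.5 T = 40680 + 7524 + 71031 = 119235
T ≈ 21.69 °C — below 100 °C, confirming all the steam condensed.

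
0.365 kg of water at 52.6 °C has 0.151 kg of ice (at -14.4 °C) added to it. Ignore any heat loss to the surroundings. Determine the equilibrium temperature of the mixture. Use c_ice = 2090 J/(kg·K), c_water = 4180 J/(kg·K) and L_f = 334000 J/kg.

T_f ≈ 11.7 °C

Taking heat into each body as positive, Σ m c ΔT = 0:
ice -14.4→0 °C: 0.151·2090·14.4 = 4544.5
  latent heat to melt: 0.151·334000 = 50434
  warm the meltwater: 631.18 T
  water: 1525.7(T − 52.6)
2156.9 T = 80252 − 54978 = 25273
T ≈ 11.72 °C (positive, so assuming full melt was valid).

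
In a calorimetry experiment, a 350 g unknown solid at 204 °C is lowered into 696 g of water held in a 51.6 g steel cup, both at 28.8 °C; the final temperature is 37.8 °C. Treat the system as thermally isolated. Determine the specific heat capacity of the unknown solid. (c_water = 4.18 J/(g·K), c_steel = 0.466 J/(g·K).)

Taking heat into each body as positive, Σ m c ΔT = 0:
350×c×(37.8 − 204) + 696×4.18×(37.8 − 28.8) + 51.6×0.466×(37.8 − 28.8) = 0
-58170 c = -26400
c = -26400/-58170 ≈ 0.4538 J/(g·K)

c ≈ 0.454 J/(g·K)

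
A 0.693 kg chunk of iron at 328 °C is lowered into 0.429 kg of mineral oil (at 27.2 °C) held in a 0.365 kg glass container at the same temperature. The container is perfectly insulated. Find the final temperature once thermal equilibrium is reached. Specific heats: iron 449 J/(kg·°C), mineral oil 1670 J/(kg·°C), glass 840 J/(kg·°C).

Net heat exchanged in the isolated system is zero:
0.693×449×(T − 328) + 0.429×1670×(T − 27.2) + 0.365×840×(T − 27.2) = 0
311.16(T − 328) + 716.43(T − 27.2) + 306.6(T − 27.2) = 0
1334.2 T = 129886
T = 129886 / 1334.2 = 97.4 °C

T_f ≈ 97.4 °C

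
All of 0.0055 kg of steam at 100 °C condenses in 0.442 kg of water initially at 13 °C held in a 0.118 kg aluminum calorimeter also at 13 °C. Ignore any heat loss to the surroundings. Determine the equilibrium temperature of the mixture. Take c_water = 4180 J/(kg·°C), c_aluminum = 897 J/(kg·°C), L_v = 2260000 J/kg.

Energy balance with sensible and latent terms:
latent heat released on condensation: 0.0055·2260000 = 12430; condensed water 100 °C→T: 22.99(T − 100); original water: 1847.6(T − 13); cup: 105.85(T − 13)
1976.4 T = 12430 + 2299 + 25394 = 40123
T ≈ 20.30 °C — below 100 °C, confirming all the steam condensed.

T_f ≈ 20.3 °C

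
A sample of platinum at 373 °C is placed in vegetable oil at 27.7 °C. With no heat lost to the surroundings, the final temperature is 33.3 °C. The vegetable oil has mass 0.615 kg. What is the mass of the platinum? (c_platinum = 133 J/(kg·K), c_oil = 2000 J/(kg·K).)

m ≈ 0.152 kg

|Q_platinum| = |Q_oil|:
m×133×(373 − 33.3) = 0.615×2000×(33.3 − 27.7)
45180 m = 6888  ⇒  m ≈ 0.1525 kg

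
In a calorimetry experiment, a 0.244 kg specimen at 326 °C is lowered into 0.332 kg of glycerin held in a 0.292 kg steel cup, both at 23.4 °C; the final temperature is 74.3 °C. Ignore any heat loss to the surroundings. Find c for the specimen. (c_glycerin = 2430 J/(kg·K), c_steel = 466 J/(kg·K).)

c ≈ 781 J/(kg·K)

Taking heat into each body as positive, Σ m c ΔT = 0:
0.244·c·(74.3 − 326) + 0.332·2430·(74.3 − 23.4) + 0.292·466·(74.3 − 23.4) = 0
-61.41 c = -47990
c = -47990/-61.41 ≈ 781.4 J/(kg·K)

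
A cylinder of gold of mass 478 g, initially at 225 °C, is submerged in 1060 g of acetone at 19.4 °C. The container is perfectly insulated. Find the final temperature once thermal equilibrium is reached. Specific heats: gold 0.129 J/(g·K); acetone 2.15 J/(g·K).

T_f ≈ 24.8 °C

With ΣQ=0 the equilibrium temperature is the m·c-weighted mean:
T_f = (61.66·225 + 2279·19.4) / (61.66 + 2279)
    = 58087 / 2340.7 ≈ 24.82 °C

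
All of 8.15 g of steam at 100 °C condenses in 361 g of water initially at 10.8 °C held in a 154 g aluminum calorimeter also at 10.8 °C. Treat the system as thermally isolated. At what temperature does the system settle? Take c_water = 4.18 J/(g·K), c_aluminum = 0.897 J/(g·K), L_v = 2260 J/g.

Sum of m c ΔT and latent-heat terms is zero:
latent heat released on condensation: 8.15×2260 = 18419
  condensate cools 100→T: 8.15×4.18×(T − 100) = 34.07(T − 100)
  water warms: 361×4.18×(T − 10.8) = 1509(T − 10.8)
  cup: 138.14(T − 10.8)
1681.2 T = 18419 + 3406.7 + 17789 = 39615
T ≈ 23.56 °C — below 100 °C, confirming all the steam condensed.

T_f ≈ 23.6 °C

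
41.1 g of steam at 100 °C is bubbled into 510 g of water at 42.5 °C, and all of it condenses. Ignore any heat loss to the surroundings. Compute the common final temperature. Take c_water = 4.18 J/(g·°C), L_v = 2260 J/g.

Energy conservation, ΣQ = 0:
steam→water at 100 °C releases m L_v = 41.1·2260 = 92886; condensed water 100 °C→T: 171.8(T − 100); water warms: 510·4.18·(T − 42.5) = 2131.8(T − 42.5)
2303.6 T = 92886 + 17180 + 90601 = 200667
T ≈ 87.11 °C (< 100 °C, so full condensation is consistent).

T_f ≈ 87.1 °C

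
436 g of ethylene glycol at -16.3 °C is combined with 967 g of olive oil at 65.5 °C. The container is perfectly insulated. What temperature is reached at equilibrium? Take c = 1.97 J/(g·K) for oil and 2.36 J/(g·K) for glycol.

T_f ≈ 36.8 °C

Heat gained plus heat lost sum to zero:
967·1.97·(T − 65.5) + 436·2.36·(T − (-16.3)) = 0
1905(T − 65.5) + 1029(T − (-16.3)) = 0
2933.9 T = 108005
T ≈ 36.81 °C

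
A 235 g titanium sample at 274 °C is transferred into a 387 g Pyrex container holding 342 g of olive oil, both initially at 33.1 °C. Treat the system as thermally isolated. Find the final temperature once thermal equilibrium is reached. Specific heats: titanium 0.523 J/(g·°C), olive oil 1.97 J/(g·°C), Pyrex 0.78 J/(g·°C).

Energy conservation, ΣQ = 0:
235×0.523×(T − 274) + 342×1.97×(T − 33.1) + 387×0.78×(T − 33.1) = 0
1098.5 T = 65968
T ≈ 60.05 °C

T_f ≈ 60.1 °C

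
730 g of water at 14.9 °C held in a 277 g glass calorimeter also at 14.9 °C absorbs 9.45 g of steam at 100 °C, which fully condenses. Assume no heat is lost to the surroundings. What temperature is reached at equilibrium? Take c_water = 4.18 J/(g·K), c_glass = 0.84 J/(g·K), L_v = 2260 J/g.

T_f ≈ 22.3 °C

Conservation of energy gives ΣQ = 0:
steam→water at 100 °C releases m L_v = 9.45×2260 = 21357; condensed water 100 °C→T: 39.5(T − 100); original water: 3051.4(T − 14.9); glass cup: 277×0.84×(T − 14.9) = 232.68(T − 14.9)
3323.6 T = 21357 + 3950.1 + 48933 = 74240
T ≈ 22.34 °C — below 100 °C, confirming all the steam condensed.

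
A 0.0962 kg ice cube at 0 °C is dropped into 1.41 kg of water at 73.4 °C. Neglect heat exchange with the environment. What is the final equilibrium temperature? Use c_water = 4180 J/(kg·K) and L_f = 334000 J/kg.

Sum of m c ΔT and latent-heat terms is zero:
latent heat to melt: 0.0962·334000 = 32131
  meltwater 0→T: 0.0962·4180·T = 402.12 T
  water cools: 1.41·4180·(T − 73.4) = 5893.8(T − 73.4)
6295.9 T = 432605 − 32131 = 400474
T ≈ 63.61 °C (positive, so assuming full melt was valid).

T_f ≈ 63.6 °C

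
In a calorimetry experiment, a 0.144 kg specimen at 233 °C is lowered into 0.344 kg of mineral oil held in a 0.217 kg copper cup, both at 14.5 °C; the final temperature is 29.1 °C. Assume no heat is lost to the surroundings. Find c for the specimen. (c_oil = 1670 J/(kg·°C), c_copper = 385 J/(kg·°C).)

c ≈ 327 J/(kg·°C)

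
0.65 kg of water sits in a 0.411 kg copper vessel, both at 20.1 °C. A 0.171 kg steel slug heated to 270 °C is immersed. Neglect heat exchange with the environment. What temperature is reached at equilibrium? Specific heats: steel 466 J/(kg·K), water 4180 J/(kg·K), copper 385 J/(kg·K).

T_f ≈ 26.8 °C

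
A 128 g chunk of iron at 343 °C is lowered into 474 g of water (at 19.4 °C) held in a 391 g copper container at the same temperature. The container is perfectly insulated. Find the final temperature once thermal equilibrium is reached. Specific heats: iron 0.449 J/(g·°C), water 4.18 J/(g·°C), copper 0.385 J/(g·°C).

T_f ≈ 27.9 °C

Net heat exchanged in the isolated system is zero:
128*0.449*(T − 343) + 474*4.18*(T − 19.4) + 391*0.385*(T − 19.4) = 0
57.47(T − 343) + 1981.3(T − 19.4) + 150.53(T − 19.4) = 0
2189.3 T = 61071
T = 61071 / 2189.3 = 27.9 °C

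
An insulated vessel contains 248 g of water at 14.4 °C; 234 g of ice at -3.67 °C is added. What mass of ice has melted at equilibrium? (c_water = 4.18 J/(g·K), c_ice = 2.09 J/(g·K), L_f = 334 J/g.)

m_melted ≈ 39.3 g

Heat available from the water dropping to 0 °C: 248·4.18·14.4 = 14928 J.
Of that, 234·2.09·3.67 = 1794.9 J goes to bring the ice to 0 °C, leaving 13133 J.
Melting all 234 g of ice would need 234·334 = 78156 J.
Since 13133 < 78156 J, not all the ice melts; equilibrium is at 0 °C.
Mass melted = 13133/334 ≈ 39.32 g.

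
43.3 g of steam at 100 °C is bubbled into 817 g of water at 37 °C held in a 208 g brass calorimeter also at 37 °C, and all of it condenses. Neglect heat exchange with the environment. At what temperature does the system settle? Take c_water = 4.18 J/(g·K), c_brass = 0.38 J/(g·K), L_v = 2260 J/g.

T_f ≈ 66.7 °C

Heat gained plus heat lost sum to zero:
condense steam: −43.3·2260 = −97858; condensate cools 100→T: 43.3·4.18·(T − 100) = 180.99(T − 100); water warms: 817·4.18·(T − 37) = 3415.1(T − 37); cup: 79.04(T − 37)
3675.1 T = 97858 + 18099 + 129282 = 245239
T ≈ 66.73 °C, under the boiling point, so the assumption holds.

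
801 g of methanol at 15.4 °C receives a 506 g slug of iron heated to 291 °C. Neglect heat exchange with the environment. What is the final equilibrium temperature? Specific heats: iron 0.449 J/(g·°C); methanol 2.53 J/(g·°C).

T_f = Σ m_i c_i T_i / Σ m_i c_i:
T_f = (227.19·291 + 2026.5·15.4) / (227.19 + 2026.5)
    = 97322 / 2253.7 ≈ 43.18 °C

T_f ≈ 43.2 °C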